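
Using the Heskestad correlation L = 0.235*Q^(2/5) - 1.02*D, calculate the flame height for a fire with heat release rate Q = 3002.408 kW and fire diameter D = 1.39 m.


Q^(2/5) = 24.603
0.235 * Q^(2/5) = 5.7817
1.02 * D = 1.4178
L = 4.3639 m

4.3639 m


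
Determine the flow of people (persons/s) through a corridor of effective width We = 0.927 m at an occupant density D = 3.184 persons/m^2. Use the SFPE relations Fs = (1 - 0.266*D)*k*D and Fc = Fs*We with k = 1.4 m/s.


1 - 0.266*D = 1 - 0.266*3.184 = 0.15306
Fs = 0.15306 * 1.4 * 3.184 = 0.68226 persons/(s*m)
Fc = 0.68226 * 0.927 = 0.63246 persons/s

0.63246 persons/s


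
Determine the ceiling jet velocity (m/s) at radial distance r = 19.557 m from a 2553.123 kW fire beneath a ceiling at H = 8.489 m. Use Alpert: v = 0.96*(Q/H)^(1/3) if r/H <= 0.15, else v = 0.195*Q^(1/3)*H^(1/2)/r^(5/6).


r/H = 19.557 / 8.489 = 2.3038
r/H > 0.15, so v = 0.195*Q^(1/3)*H^(1/2)/r^(5/6)
Q^(1/3) = 13.668
H^(1/2) = 2.9136
r^(5/6) = 11.915
v = 0.195 * 13.668 * 2.9136 / 11.915 = 0.65173 m/s

0.65173 m/s


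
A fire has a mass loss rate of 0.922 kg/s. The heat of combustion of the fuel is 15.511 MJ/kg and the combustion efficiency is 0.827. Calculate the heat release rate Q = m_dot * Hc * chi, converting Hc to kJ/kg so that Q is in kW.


Hc = 15.511 MJ/kg = 15.511 * 1000 kJ/kg = 15511 kJ/kg
Q = 0.922 kg/s * 15511 kJ/kg * 0.827 = 11827 kW

11827 kW


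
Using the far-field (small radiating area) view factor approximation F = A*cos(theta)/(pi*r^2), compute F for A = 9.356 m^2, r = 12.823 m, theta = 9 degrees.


cos(9 deg) = 0.98769
pi*r^2 = 516.57
F = 9.356 * 0.98769 / 516.57 = 0.017889

0.017889


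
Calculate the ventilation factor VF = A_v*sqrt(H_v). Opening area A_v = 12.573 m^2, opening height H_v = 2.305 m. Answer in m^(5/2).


sqrt(H_v) = 1.5182
VF = 12.573 * 1.5182 = 19.089 m^(5/2)

19.089 m^(5/2)


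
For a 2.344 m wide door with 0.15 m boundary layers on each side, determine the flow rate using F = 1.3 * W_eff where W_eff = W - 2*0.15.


W_eff = 2.344 - 0.30 = 2.044 m
F = 1.3 * 2.044 = 2.6572 persons/s

2.6572 persons/s


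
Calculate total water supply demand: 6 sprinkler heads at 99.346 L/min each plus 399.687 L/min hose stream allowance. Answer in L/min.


Sprinkler demand = 6 * 99.346 = 596.076 L/min
Total = 596.076 + 399.687 = 995.763 L/min

995.763 L/min


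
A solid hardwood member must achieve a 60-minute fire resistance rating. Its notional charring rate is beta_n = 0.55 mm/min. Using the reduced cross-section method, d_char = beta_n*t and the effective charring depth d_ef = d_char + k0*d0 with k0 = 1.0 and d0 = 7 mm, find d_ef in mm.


d_char = 0.55 * 60 = 33 mm
d_ef = 33 + 1.0*7 = 40 mm

40 mm


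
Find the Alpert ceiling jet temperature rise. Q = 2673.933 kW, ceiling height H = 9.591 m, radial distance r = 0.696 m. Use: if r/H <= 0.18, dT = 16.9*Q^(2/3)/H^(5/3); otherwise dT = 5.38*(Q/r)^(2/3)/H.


r/H = 0.696 / 9.591 = 0.072568
r/H <= 0.18, so dT = 16.9*Q^(2/3)/H^(5/3)
Q^(2/3) = 192.65
H^(5/3) = 43.295
dT = 16.9 * 192.65 / 43.295 = 75.199 K

75.199 K


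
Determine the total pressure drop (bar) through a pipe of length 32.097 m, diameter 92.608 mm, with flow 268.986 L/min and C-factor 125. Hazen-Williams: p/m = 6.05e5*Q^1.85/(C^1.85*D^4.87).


Q^1.85 = 31261
C^1.85 = 7573.3
D^4.87 = 3.7808e+09
p/m = 0.00066053 bar/m
p_total = 0.00066053 * 32.097 = 0.021201 bar

0.021201 bar


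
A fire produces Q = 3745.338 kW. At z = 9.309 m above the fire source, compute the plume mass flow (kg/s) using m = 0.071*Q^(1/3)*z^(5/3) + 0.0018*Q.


Q^(1/3) = 15.530
z^(5/3) = 41.194
First term = 0.071 * 15.530 * 41.194 = 45.421
Second term = 0.0018 * 3745.338 = 6.7416
m = 52.163 kg/s

52.163 kg/s


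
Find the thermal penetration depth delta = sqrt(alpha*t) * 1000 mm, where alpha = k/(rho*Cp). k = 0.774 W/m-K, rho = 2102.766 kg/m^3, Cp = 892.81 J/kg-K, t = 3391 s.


alpha = 0.774 / (2102.766 * 892.81) = 4.1228e-07 m^2/s
alpha * t = 0.0013980
delta = sqrt(0.0013980) * 1000 = 37.390 mm

37.390 mm


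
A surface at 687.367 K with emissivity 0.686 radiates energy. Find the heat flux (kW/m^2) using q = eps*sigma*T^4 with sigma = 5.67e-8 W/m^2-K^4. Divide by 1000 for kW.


T^4 = 2.2323e+11
q = 0.686 * 5.67e-8 * 2.2323e+11 / 1000 = 8.6828 kW/m^2

8.6828 kW/m^2


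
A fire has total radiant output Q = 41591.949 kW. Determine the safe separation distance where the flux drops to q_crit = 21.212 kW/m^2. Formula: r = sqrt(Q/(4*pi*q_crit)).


4*pi*q_crit = 266.56
Q/(4*pi*q_crit) = 156.03
r = sqrt(156.03) = 12.491 m

12.491 m


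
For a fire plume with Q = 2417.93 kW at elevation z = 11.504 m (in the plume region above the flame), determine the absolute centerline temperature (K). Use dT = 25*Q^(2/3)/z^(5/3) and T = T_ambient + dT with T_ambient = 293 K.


Q^(2/3) = 180.15
z^(5/3) = 58.625
dT = 25 * 180.15 / 58.625 = 76.822 K
T = 293 + 76.822 = 369.82 K

369.82 K


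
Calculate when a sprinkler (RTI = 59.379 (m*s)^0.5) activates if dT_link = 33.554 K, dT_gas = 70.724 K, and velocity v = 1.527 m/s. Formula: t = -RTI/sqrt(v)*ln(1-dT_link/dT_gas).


dT_link/dT_gas = 0.47444
ln(1 - 0.47444) = -0.64328
t = -59.379 / sqrt(1.527) * -0.64328 = 30.911 s

30.911 s


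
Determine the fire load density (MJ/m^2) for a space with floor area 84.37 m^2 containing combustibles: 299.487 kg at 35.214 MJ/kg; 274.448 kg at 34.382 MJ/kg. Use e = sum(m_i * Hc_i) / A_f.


Total energy = 299.487*35.214 + 274.448*34.382
= 10546.14 + 9436.071
= 19982.21 MJ
e = 19982.21 / 84.37 = 236.84 MJ/m^2

236.84 MJ/m^2


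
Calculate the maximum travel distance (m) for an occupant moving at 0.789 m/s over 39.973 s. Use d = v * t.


d = 0.789 * 39.973 = 31.539 m

31.539 m


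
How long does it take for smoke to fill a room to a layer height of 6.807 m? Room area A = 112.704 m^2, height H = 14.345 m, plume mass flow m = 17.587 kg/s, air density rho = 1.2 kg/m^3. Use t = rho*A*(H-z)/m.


H - z = 7.538 m
t = 1.2 * 112.704 * 7.538 / 17.587 = 57.968 s

57.968 s


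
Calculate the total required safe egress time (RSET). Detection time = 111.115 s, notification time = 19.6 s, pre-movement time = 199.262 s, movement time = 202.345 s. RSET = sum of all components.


Total = 111.115 + 19.6 + 199.262 + 202.345 = 532.322 s

532.322 s


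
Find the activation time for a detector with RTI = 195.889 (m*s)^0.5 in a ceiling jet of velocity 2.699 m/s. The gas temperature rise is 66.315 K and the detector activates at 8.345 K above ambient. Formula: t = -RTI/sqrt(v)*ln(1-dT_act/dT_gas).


dT_act/dT_gas = 0.12584
ln(1 - 0.12584) = -0.13449
t = -195.889 / sqrt(2.699) * -0.13449 = 16.036 s

16.036 s


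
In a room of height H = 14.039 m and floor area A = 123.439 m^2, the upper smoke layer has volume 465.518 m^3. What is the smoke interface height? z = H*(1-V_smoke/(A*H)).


V/(A*H) = 0.26863
1 - 0.26863 = 0.73137
z = 14.039 * 0.73137 = 10.268 m

10.268 m


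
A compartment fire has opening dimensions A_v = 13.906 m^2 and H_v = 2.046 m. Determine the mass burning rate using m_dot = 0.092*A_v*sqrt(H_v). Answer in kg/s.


sqrt(H_v) = 1.4304
m_dot = 0.092 * 13.906 * 1.4304 = 1.8300 kg/s

1.8300 kg/s


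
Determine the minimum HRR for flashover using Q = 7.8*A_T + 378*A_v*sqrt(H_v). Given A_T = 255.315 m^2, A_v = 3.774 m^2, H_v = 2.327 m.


7.8*A_T = 1991.457
sqrt(H_v) = 1.5255
378*A_v*sqrt(H_v) = 2176.2
Q = 1991.457 + 2176.2 = 4167.6 kW

4167.6 kW


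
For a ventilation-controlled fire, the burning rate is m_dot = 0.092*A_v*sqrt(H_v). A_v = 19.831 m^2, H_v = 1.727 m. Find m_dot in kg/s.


sqrt(H_v) = 1.3142
m_dot = 0.092 * 19.831 * 1.3142 = 2.3976 kg/s

2.3976 kg/s


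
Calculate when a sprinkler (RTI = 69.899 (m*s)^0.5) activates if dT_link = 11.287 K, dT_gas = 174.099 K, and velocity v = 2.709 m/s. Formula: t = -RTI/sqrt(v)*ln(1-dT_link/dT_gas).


dT_link/dT_gas = 0.064831
ln(1 - 0.064831) = -0.067028
t = -69.899 / sqrt(2.709) * -0.067028 = 2.8466 s

2.8466 s


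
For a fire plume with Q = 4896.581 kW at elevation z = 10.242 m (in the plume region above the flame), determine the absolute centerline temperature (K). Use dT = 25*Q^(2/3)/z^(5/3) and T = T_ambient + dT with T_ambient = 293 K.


Q^(2/3) = 288.36
z^(5/3) = 48.303
dT = 25 * 288.36 / 48.303 = 149.24 K
T = 293 + 149.24 = 442.24 K

442.24 K


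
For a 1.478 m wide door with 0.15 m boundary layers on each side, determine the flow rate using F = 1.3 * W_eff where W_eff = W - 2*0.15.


W_eff = 1.478 - 0.30 = 1.178 m
F = 1.3 * 1.178 = 1.5314 persons/s

1.5314 persons/s


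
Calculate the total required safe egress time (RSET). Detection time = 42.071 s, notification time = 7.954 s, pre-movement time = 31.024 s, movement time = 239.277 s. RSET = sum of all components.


Total = 42.071 + 7.954 + 31.024 + 239.277 = 320.326 s

320.326 s


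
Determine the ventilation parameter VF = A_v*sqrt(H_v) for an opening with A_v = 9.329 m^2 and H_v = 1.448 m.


sqrt(H_v) = 1.2033
VF = 9.329 * 1.2033 = 11.226 m^(5/2)

11.226 m^(5/2)


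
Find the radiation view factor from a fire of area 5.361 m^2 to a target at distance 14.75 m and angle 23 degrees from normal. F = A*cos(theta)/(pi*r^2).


cos(23 deg) = 0.92050
pi*r^2 = 683.49
F = 5.361 * 0.92050 / 683.49 = 0.0072200

0.0072200


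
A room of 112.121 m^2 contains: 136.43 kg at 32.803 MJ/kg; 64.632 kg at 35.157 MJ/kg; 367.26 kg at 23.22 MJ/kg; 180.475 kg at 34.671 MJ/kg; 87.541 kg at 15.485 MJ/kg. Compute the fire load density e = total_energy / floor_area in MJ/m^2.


Total energy = 136.43*32.803 + 64.632*35.157 + 367.26*23.22 + 180.475*34.671 + 87.541*15.485
= 4475.313 + 2272.267 + 8527.777 + 6257.249 + 1355.572
= 22888.18 MJ
e = 22888.18 / 112.121 = 204.14 MJ/m^2

204.14 MJ/m^2


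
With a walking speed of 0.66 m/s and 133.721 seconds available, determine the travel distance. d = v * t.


d = 0.66 * 133.721 = 88.256 m

88.256 m


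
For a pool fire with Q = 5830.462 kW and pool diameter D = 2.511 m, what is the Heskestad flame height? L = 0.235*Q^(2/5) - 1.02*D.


Q^(2/5) = 32.083
0.235 * Q^(2/5) = 7.5396
1.02 * D = 2.5612
L = 4.9784 m

4.9784 m


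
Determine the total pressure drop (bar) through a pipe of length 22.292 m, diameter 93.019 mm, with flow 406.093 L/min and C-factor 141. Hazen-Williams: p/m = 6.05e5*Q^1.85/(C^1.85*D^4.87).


Q^1.85 = 66982
C^1.85 = 9463.6
D^4.87 = 3.8632e+09
p/m = 0.0011084 bar/m
p_total = 0.0011084 * 22.292 = 0.024709 bar

0.024709 bar


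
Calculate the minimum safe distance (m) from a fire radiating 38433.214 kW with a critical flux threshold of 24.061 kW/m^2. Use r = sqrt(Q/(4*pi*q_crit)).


4*pi*q_crit = 302.36
Q/(4*pi*q_crit) = 127.11
r = sqrt(127.11) = 11.274 m

11.274 m


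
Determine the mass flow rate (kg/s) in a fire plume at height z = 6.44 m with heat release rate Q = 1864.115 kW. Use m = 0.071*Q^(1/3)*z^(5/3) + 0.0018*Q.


Q^(1/3) = 12.307
z^(5/3) = 22.292
First term = 0.071 * 12.307 * 22.292 = 19.479
Second term = 0.0018 * 1864.115 = 3.3554
m = 22.834 kg/s

22.834 kg/s


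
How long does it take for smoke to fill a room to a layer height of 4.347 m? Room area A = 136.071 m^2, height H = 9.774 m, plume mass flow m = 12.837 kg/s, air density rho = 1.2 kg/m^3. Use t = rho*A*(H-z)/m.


H - z = 5.427 m
t = 1.2 * 136.071 * 5.427 / 12.837 = 69.031 s

69.031 s


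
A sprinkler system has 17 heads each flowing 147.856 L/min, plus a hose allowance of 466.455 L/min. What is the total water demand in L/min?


Sprinkler demand = 17 * 147.856 = 2513.552 L/min
Total = 2513.552 + 466.455 = 2980.007 L/min

2980.007 L/min


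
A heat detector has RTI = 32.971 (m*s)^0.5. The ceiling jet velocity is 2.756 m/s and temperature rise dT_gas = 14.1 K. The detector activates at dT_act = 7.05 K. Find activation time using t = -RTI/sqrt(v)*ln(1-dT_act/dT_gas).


dT_act/dT_gas = 0.5
ln(1 - 0.5) = -0.69315
t = -32.971 / sqrt(2.756) * -0.69315 = 13.766 s

13.766 s


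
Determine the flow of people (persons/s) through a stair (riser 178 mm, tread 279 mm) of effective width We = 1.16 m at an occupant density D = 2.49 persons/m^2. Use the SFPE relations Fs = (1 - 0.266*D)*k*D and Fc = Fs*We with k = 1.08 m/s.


1 - 0.266*D = 1 - 0.266*2.49 = 0.33766
Fs = 0.33766 * 1.08 * 2.49 = 0.90804 persons/(s*m)
Fc = 0.90804 * 1.16 = 1.0533 persons/s

1.0533 persons/s


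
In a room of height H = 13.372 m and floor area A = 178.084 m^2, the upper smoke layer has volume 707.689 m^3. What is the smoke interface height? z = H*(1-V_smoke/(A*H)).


V/(A*H) = 0.29718
1 - 0.29718 = 0.70282
z = 13.372 * 0.70282 = 9.3981 m

9.3981 m


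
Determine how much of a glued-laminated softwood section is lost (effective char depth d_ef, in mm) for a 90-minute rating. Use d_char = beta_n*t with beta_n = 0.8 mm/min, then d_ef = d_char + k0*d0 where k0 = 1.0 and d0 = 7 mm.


d_char = 0.8 * 90 = 72 mm
d_ef = 72 + 1.0*7 = 79 mm

79 mm


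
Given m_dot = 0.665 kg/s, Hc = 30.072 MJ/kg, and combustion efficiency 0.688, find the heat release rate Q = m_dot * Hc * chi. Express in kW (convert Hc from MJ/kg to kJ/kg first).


Hc = 30.072 MJ/kg = 30.072 * 1000 kJ/kg = 30072 kJ/kg
Q = 0.665 kg/s * 30072 kJ/kg * 0.688 = 13759 kW

13759 kW


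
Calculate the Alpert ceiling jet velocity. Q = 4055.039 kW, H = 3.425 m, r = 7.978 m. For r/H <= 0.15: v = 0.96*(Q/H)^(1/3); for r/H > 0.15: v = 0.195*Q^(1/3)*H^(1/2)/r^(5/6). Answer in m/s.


r/H = 7.978 / 3.425 = 2.3293
r/H > 0.15, so v = 0.195*Q^(1/3)*H^(1/2)/r^(5/6)
Q^(1/3) = 15.946
H^(1/2) = 1.8507
r^(5/6) = 5.6439
v = 0.195 * 15.946 * 1.8507 / 5.6439 = 1.0197 m/s

1.0197 m/s


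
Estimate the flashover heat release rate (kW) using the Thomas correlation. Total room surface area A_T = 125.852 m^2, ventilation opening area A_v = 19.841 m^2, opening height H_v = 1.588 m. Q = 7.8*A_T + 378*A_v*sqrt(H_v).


7.8*A_T = 981.65
sqrt(H_v) = 1.2602
378*A_v*sqrt(H_v) = 9451.1
Q = 981.65 + 9451.1 = 10433 kW

10433 kW


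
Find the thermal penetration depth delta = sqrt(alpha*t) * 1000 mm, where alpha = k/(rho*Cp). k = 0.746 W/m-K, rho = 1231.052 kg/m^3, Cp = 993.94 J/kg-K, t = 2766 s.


alpha = 0.746 / (1231.052 * 993.94) = 6.0968e-07 m^2/s
alpha * t = 0.0016864
delta = sqrt(0.0016864) * 1000 = 41.066 mm

41.066 mm


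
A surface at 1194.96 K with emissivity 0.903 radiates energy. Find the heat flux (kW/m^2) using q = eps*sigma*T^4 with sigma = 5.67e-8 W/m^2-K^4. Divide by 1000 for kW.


T^4 = 2.0390e+12
q = 0.903 * 5.67e-8 * 2.0390e+12 / 1000 = 104.40 kW/m^2

104.40 kW/m^2


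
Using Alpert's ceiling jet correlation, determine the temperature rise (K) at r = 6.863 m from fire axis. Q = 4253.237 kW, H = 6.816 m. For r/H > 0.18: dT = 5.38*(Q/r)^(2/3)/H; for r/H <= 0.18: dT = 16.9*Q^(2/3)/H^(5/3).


r/H = 6.863 / 6.816 = 1.0069
r/H > 0.18, so dT = 5.38*(Q/r)^(2/3)/H
Q/r = 619.73
(Q/r)^(2/3) = 72.689
dT = 5.38 * 72.689 / 6.816 = 57.375 K

57.375 K


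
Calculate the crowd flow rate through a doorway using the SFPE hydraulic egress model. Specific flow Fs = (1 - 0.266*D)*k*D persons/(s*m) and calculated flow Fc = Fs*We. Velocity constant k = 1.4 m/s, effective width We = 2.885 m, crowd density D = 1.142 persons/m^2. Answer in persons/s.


1 - 0.266*D = 1 - 0.266*1.142 = 0.69623
Fs = 0.69623 * 1.4 * 1.142 = 1.1131 persons/(s*m)
Fc = 1.1131 * 2.885 = 3.2114 persons/s

3.2114 persons/s


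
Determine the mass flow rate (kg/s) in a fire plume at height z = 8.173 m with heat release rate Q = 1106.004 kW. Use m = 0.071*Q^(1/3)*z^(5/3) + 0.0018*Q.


Q^(1/3) = 10.342
z^(5/3) = 33.162
First term = 0.071 * 10.342 * 33.162 = 24.349
Second term = 0.0018 * 1106.004 = 1.9908
m = 26.340 kg/s

26.340 kg/s


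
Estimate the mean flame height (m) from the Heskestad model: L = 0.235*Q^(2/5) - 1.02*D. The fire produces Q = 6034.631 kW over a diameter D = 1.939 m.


Q^(2/5) = 32.528
0.235 * Q^(2/5) = 7.6441
1.02 * D = 1.9778
L = 5.6664 m

5.6664 m


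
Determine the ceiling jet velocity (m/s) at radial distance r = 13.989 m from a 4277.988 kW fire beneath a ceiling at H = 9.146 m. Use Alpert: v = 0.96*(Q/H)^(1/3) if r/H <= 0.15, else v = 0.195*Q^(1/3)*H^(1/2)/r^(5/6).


r/H = 13.989 / 9.146 = 1.5295
r/H > 0.15, so v = 0.195*Q^(1/3)*H^(1/2)/r^(5/6)
Q^(1/3) = 16.234
H^(1/2) = 3.0242
r^(5/6) = 9.0120
v = 0.195 * 16.234 * 3.0242 / 9.0120 = 1.0623 m/s

1.0623 m/s


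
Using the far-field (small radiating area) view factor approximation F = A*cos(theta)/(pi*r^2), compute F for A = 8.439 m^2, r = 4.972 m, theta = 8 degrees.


cos(8 deg) = 0.99027
pi*r^2 = 77.663
F = 8.439 * 0.99027 / 77.663 = 0.10760

0.10760


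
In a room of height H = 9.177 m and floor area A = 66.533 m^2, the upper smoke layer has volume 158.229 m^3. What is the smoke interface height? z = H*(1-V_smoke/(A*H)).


V/(A*H) = 0.25915
1 - 0.25915 = 0.74085
z = 9.177 * 0.74085 = 6.7988 m

6.7988 m


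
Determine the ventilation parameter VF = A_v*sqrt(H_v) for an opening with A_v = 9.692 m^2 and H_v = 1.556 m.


sqrt(H_v) = 1.2474
VF = 9.692 * 1.2474 = 12.090 m^(5/2)

12.090 m^(5/2)


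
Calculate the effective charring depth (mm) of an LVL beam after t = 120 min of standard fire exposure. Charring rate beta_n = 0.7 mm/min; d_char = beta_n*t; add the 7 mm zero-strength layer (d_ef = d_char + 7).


d_char = 0.7 * 120 = 84 mm
d_ef = 84 + 1.0*7 = 91 mm

91 mm


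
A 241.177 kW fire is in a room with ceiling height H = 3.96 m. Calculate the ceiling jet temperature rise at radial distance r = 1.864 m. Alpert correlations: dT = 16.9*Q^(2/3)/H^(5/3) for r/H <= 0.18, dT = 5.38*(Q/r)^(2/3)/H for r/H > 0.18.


r/H = 1.864 / 3.96 = 0.47071
r/H > 0.18, so dT = 5.38*(Q/r)^(2/3)/H
Q/r = 129.39
(Q/r)^(2/3) = 25.582
dT = 5.38 * 25.582 / 3.96 = 34.755 K

34.755 K


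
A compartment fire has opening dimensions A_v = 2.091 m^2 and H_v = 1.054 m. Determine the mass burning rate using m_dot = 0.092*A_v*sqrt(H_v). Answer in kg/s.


sqrt(H_v) = 1.0266
m_dot = 0.092 * 2.091 * 1.0266 = 0.19750 kg/s

0.19750 kg/s


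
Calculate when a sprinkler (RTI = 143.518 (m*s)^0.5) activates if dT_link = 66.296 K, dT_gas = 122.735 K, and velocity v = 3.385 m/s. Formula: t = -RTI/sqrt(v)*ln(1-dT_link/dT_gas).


dT_link/dT_gas = 0.54016
ln(1 - 0.54016) = -0.77687
t = -143.518 / sqrt(3.385) * -0.77687 = 60.600 s

60.600 s


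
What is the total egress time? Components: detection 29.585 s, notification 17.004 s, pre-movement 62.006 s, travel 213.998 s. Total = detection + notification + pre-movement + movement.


Total = 29.585 + 17.004 + 62.006 + 213.998 = 322.593 s

322.593 s


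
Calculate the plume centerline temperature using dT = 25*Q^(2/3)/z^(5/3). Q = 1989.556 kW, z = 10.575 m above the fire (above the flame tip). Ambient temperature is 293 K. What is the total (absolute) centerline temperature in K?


Q^(2/3) = 158.19
z^(5/3) = 50.949
dT = 25 * 158.19 / 50.949 = 77.621 K
T = 293 + 77.621 = 370.62 K

370.62 K


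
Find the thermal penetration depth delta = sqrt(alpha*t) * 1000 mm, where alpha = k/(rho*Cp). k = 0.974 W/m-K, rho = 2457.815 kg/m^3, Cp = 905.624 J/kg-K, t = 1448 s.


alpha = 0.974 / (2457.815 * 905.624) = 4.3758e-07 m^2/s
alpha * t = 0.00063362
delta = sqrt(0.00063362) * 1000 = 25.172 mm

25.172 mm


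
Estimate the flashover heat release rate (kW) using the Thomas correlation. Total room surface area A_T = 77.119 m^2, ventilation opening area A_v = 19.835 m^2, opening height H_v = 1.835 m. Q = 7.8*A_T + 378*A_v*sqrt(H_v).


7.8*A_T = 601.53
sqrt(H_v) = 1.3546
378*A_v*sqrt(H_v) = 10156
Q = 601.53 + 10156 = 10758 kW

10758 kW


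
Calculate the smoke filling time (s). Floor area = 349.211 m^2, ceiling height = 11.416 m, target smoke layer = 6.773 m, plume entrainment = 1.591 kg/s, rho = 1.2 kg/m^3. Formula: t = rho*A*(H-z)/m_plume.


H - z = 4.643 m
t = 1.2 * 349.211 * 4.643 / 1.591 = 1222.9 s

1222.9 s


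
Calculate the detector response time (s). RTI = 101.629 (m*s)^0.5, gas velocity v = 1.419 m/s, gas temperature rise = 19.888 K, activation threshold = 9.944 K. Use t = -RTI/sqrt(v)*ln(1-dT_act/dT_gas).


dT_act/dT_gas = 0.5
ln(1 - 0.5) = -0.69315
t = -101.629 / sqrt(1.419) * -0.69315 = 59.136 s

59.136 s


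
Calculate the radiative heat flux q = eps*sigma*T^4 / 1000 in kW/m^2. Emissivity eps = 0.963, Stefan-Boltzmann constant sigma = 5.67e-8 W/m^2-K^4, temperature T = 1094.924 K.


T^4 = 1.4373e+12
q = 0.963 * 5.67e-8 * 1.4373e+12 / 1000 = 78.478 kW/m^2

78.478 kW/m^2


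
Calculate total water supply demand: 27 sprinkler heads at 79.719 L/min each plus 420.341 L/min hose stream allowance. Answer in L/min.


Sprinkler demand = 27 * 79.719 = 2152.413 L/min
Total = 2152.413 + 420.341 = 2572.754 L/min

2572.754 L/min


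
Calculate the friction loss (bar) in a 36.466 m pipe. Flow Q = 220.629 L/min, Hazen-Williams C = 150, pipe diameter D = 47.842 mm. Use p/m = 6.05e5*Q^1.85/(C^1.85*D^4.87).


Q^1.85 = 21666
C^1.85 = 10611
D^4.87 = 1.5159e+08
p/m = 0.0081487 bar/m
p_total = 0.0081487 * 36.466 = 0.29715 bar

0.29715 bar


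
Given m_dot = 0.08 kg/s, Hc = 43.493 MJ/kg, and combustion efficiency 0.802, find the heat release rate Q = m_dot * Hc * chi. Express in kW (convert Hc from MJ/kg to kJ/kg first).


Hc = 43.493 MJ/kg = 43.493 * 1000 kJ/kg = 43493 kJ/kg
Q = 0.08 kg/s * 43493 kJ/kg * 0.802 = 2790.5 kW

2790.5 kW


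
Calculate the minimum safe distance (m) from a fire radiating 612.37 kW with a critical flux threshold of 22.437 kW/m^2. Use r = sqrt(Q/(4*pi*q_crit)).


4*pi*q_crit = 281.95
Q/(4*pi*q_crit) = 2.1719
r = sqrt(2.1719) = 1.4737 m

1.4737 m


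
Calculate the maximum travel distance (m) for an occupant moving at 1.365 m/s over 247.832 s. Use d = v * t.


d = 1.365 * 247.832 = 338.29 m

338.29 m


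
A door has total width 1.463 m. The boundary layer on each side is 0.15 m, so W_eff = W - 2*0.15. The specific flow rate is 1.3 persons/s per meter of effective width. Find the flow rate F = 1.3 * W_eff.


W_eff = 1.463 - 0.30 = 1.163 m
F = 1.3 * 1.163 = 1.5119 persons/s

1.5119 persons/s


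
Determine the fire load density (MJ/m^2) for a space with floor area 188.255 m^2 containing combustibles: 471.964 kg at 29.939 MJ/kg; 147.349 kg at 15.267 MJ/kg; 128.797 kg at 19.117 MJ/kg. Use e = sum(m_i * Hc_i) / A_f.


Total energy = 471.964*29.939 + 147.349*15.267 + 128.797*19.117
= 14130.13 + 2249.577 + 2462.212
= 18841.92 MJ
e = 18841.92 / 188.255 = 100.09 MJ/m^2

100.09 MJ/m^2


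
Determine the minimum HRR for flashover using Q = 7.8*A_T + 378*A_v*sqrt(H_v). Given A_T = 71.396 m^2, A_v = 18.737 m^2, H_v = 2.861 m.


7.8*A_T = 556.89
sqrt(H_v) = 1.6914
378*A_v*sqrt(H_v) = 11980
Q = 556.89 + 11980 = 12537 kW

12537 kW


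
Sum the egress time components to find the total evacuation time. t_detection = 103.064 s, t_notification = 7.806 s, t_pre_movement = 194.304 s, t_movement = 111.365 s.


Total = 103.064 + 7.806 + 194.304 + 111.365 = 416.539 s

416.539 s


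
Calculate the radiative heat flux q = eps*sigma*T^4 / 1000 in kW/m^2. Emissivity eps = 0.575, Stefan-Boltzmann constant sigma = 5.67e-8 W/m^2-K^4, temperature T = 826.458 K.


T^4 = 4.6653e+11
q = 0.575 * 5.67e-8 * 4.6653e+11 / 1000 = 15.210 kW/m^2

15.210 kW/m^2


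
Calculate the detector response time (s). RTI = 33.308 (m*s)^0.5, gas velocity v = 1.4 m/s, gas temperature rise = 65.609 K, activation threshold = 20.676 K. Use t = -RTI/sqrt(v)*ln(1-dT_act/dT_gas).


dT_act/dT_gas = 0.31514
ln(1 - 0.31514) = -0.37854
t = -33.308 / sqrt(1.4) * -0.37854 = 10.656 s

10.656 s


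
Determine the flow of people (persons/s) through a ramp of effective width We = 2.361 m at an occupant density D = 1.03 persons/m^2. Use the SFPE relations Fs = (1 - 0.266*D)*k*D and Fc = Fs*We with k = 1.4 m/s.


1 - 0.266*D = 1 - 0.266*1.03 = 0.72602
Fs = 0.72602 * 1.4 * 1.03 = 1.0469 persons/(s*m)
Fc = 1.0469 * 2.361 = 2.4718 persons/s

2.4718 persons/s


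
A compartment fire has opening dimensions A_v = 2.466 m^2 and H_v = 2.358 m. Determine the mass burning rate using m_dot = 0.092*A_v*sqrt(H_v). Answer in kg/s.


sqrt(H_v) = 1.5356
m_dot = 0.092 * 2.466 * 1.5356 = 0.34838 kg/s

0.34838 kg/s


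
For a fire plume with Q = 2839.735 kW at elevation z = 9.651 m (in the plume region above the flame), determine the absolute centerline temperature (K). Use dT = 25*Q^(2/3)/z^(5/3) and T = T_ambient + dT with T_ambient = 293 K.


Q^(2/3) = 200.53
z^(5/3) = 43.748
dT = 25 * 200.53 / 43.748 = 114.60 K
T = 293 + 114.60 = 407.60 K

407.60 K


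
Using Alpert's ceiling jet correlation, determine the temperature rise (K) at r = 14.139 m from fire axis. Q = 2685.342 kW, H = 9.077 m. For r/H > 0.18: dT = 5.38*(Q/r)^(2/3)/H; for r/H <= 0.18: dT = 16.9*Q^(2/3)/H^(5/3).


r/H = 14.139 / 9.077 = 1.5577
r/H > 0.18, so dT = 5.38*(Q/r)^(2/3)/H
Q/r = 189.92
(Q/r)^(2/3) = 33.041
dT = 5.38 * 33.041 / 9.077 = 19.584 K

19.584 K


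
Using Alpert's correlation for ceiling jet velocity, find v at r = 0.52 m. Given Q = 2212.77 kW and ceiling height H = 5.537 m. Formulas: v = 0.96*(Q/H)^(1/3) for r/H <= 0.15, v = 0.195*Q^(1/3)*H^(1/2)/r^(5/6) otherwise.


r/H = 0.52 / 5.537 = 0.093914
r/H <= 0.15, so v = 0.96*(Q/H)^(1/3)
Q/H = 399.63
(Q/H)^(1/3) = 7.3658
v = 0.96 * 7.3658 = 7.0712 m/s

7.0712 m/s


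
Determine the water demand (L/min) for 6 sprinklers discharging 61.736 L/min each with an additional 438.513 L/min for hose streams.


Sprinkler demand = 6 * 61.736 = 370.416 L/min
Total = 370.416 + 438.513 = 808.929 L/min

808.929 L/min


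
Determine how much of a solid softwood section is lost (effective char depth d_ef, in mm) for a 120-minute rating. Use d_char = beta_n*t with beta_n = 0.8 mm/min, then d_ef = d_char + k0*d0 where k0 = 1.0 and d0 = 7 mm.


d_char = 0.8 * 120 = 96 mm
d_ef = 96 + 1.0*7 = 103 mm

103 mm


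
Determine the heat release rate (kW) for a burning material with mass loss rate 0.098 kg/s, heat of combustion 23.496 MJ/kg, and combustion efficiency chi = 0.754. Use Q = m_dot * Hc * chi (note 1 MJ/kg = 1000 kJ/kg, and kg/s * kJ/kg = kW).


Hc = 23.496 MJ/kg = 23.496 * 1000 kJ/kg = 23496 kJ/kg
Q = 0.098 kg/s * 23496 kJ/kg * 0.754 = 1736.2 kW

1736.2 kW


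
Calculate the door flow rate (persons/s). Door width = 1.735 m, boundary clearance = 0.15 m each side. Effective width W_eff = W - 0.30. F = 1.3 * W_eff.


W_eff = 1.735 - 0.30 = 1.435 m
F = 1.3 * 1.435 = 1.8655 persons/s

1.8655 persons/s


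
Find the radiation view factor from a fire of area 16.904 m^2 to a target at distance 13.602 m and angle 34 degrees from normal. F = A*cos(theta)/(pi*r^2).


cos(34 deg) = 0.82904
pi*r^2 = 581.24
F = 16.904 * 0.82904 / 581.24 = 0.024111

0.024111


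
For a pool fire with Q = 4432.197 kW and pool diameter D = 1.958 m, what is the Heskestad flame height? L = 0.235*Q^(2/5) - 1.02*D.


Q^(2/5) = 28.751
0.235 * Q^(2/5) = 6.7564
1.02 * D = 1.9972
L = 4.7592 m

4.7592 m


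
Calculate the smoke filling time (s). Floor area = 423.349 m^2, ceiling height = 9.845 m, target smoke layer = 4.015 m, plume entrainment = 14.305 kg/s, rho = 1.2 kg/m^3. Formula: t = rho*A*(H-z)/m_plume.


H - z = 5.83 m
t = 1.2 * 423.349 * 5.83 / 14.305 = 207.04 s

207.04 s


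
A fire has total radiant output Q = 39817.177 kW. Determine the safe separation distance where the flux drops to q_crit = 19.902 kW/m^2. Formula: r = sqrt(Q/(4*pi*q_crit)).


4*pi*q_crit = 250.10
Q/(4*pi*q_crit) = 159.21
r = sqrt(159.21) = 12.618 m

12.618 m


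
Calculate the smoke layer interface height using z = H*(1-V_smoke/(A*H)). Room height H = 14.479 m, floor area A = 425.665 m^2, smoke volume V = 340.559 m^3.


V/(A*H) = 0.055257
1 - 0.055257 = 0.94474
z = 14.479 * 0.94474 = 13.679 m

13.679 m


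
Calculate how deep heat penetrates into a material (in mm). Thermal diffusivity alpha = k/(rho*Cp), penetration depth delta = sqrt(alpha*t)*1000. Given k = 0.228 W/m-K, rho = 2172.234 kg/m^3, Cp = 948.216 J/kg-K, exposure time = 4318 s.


alpha = 0.228 / (2172.234 * 948.216) = 1.1069e-07 m^2/s
alpha * t = 0.00047797
delta = sqrt(0.00047797) * 1000 = 21.863 mm

21.863 mm


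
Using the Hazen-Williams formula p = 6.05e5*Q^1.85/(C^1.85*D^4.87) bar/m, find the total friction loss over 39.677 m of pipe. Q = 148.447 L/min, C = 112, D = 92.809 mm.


Q^1.85 = 10409
C^1.85 = 6180.9
D^4.87 = 3.8209e+09
p/m = 0.00026665 bar/m
p_total = 0.00026665 * 39.677 = 0.010580 bar

0.010580 bar


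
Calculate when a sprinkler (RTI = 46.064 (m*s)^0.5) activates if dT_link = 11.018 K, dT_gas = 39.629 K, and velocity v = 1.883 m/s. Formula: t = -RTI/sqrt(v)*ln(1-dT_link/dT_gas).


dT_link/dT_gas = 0.27803
ln(1 - 0.27803) = -0.32577
t = -46.064 / sqrt(1.883) * -0.32577 = 10.936 s

10.936 s


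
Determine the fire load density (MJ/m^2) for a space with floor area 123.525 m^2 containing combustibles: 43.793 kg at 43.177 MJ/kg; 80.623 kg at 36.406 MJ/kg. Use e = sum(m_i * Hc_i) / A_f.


Total energy = 43.793*43.177 + 80.623*36.406
= 1890.850 + 2935.161
= 4826.011 MJ
e = 4826.011 / 123.525 = 39.069 MJ/m^2

39.069 MJ/m^2


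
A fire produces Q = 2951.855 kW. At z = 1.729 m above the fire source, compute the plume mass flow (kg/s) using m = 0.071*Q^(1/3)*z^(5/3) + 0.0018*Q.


Q^(1/3) = 14.345
z^(5/3) = 2.4907
First term = 0.071 * 14.345 * 2.4907 = 2.5368
Second term = 0.0018 * 2951.855 = 5.3133
m = 7.8501 kg/s

7.8501 kg/s


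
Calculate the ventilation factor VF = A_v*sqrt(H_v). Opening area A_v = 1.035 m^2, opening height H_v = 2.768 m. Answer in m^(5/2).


sqrt(H_v) = 1.6637
VF = 1.035 * 1.6637 = 1.7220 m^(5/2)

1.7220 m^(5/2)


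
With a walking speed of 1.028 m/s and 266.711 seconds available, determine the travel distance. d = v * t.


d = 1.028 * 266.711 = 274.18 m

274.18 m


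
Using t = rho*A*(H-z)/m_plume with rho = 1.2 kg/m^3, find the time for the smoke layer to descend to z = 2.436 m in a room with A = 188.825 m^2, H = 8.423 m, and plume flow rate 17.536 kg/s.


H - z = 5.987 m
t = 1.2 * 188.825 * 5.987 / 17.536 = 77.361 s

77.361 s


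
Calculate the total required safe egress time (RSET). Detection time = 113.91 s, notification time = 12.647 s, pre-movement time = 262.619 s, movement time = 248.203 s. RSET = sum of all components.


Total = 113.91 + 12.647 + 262.619 + 248.203 = 637.379 s

637.379 s


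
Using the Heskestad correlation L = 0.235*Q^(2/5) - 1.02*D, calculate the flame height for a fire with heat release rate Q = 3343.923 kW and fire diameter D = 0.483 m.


Q^(2/5) = 25.686
0.235 * Q^(2/5) = 6.0363
1.02 * D = 0.49266
L = 5.5436 m

5.5436 m


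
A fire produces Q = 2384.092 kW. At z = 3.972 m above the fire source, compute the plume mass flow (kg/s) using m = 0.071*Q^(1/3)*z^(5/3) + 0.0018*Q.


Q^(1/3) = 13.359
z^(5/3) = 9.9621
First term = 0.071 * 13.359 * 9.9621 = 9.4489
Second term = 0.0018 * 2384.092 = 4.2914
m = 13.740 kg/s

13.740 kg/s


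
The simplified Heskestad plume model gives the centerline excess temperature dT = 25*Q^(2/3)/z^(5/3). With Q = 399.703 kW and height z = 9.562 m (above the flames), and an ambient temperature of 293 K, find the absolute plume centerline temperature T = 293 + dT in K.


Q^(2/3) = 54.261
z^(5/3) = 43.077
dT = 25 * 54.261 / 43.077 = 31.491 K
T = 293 + 31.491 = 324.49 K

324.49 K


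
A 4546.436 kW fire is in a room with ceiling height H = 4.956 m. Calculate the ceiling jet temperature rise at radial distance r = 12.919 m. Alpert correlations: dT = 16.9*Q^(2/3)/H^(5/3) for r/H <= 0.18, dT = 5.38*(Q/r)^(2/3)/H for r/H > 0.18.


r/H = 12.919 / 4.956 = 2.6067
r/H > 0.18, so dT = 5.38*(Q/r)^(2/3)/H
Q/r = 351.92
(Q/r)^(2/3) = 49.846
dT = 5.38 * 49.846 / 4.956 = 54.110 K

54.110 K


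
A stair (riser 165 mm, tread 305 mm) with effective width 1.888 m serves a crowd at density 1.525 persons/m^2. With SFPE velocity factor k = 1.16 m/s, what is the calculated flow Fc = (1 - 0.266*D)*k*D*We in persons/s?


1 - 0.266*D = 1 - 0.266*1.525 = 0.59435
Fs = 0.59435 * 1.16 * 1.525 = 1.0514 persons/(s*m)
Fc = 1.0514 * 1.888 = 1.9851 persons/s

1.9851 persons/s


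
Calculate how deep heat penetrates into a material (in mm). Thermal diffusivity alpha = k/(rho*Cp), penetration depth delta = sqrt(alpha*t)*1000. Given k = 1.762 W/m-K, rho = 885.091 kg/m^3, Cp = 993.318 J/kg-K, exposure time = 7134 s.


alpha = 1.762 / (885.091 * 993.318) = 2.0041e-06 m^2/s
alpha * t = 0.014298
delta = sqrt(0.014298) * 1000 = 119.57 mm

119.57 mm


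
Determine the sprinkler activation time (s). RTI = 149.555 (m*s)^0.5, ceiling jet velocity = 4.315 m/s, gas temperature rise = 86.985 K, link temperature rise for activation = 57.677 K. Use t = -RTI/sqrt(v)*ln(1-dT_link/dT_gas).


dT_link/dT_gas = 0.66307
ln(1 - 0.66307) = -1.0879
t = -149.555 / sqrt(4.315) * -1.0879 = 78.323 s

78.323 s


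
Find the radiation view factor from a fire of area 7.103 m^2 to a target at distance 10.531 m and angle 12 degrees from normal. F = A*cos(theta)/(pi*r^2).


cos(12 deg) = 0.97815
pi*r^2 = 348.41
F = 7.103 * 0.97815 / 348.41 = 0.019941

0.019941


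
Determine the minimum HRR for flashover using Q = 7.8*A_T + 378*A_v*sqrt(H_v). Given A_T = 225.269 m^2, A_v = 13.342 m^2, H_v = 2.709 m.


7.8*A_T = 1757.1
sqrt(H_v) = 1.6459
378*A_v*sqrt(H_v) = 8300.7
Q = 1757.1 + 8300.7 = 10058 kW

10058 kW


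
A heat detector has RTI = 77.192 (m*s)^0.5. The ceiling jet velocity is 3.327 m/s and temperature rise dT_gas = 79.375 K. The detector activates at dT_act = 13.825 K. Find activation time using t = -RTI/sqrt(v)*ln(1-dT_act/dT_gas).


dT_act/dT_gas = 0.17417
ln(1 - 0.17417) = -0.19137
t = -77.192 / sqrt(3.327) * -0.19137 = 8.0988 s

8.0988 s


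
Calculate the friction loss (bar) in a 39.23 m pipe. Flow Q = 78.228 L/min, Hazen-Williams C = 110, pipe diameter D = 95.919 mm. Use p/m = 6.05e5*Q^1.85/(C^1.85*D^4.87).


Q^1.85 = 3182.1
C^1.85 = 5978.3
D^4.87 = 4.4862e+09
p/m = 7.1783e-05 bar/m
p_total = 7.1783e-05 * 39.23 = 0.0028161 bar

0.0028161 bar


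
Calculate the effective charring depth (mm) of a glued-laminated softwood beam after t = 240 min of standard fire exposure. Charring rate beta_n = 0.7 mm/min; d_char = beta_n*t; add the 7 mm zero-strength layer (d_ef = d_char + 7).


d_char = 0.7 * 240 = 168 mm
d_ef = 168 + 1.0*7 = 175 mm

175 mm


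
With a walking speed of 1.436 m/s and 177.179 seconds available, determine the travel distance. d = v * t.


d = 1.436 * 177.179 = 254.43 m

254.43 m


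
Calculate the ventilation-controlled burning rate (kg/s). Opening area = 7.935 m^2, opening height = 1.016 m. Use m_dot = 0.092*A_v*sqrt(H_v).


sqrt(H_v) = 1.0080
m_dot = 0.092 * 7.935 * 1.0080 = 0.73584 kg/s

0.73584 kg/s


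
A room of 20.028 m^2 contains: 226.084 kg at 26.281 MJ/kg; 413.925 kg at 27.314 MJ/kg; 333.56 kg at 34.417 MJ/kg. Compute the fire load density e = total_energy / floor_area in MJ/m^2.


Total energy = 226.084*26.281 + 413.925*27.314 + 333.56*34.417
= 5941.714 + 11305.95 + 11480.13
= 28727.80 MJ
e = 28727.80 / 20.028 = 1434.4 MJ/m^2

1434.4 MJ/m^2


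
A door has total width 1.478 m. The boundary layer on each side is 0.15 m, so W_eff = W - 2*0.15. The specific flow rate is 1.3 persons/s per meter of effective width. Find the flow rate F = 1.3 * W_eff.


W_eff = 1.478 - 0.30 = 1.178 m
F = 1.3 * 1.178 = 1.5314 persons/s

1.5314 persons/s


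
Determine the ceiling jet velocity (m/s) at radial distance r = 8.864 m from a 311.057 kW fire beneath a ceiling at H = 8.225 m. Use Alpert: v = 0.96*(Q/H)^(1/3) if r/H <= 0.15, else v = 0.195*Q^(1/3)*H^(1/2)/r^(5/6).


r/H = 8.864 / 8.225 = 1.0777
r/H > 0.15, so v = 0.195*Q^(1/3)*H^(1/2)/r^(5/6)
Q^(1/3) = 6.7756
H^(1/2) = 2.8679
r^(5/6) = 6.1616
v = 0.195 * 6.7756 * 2.8679 / 6.1616 = 0.61498 m/s

0.61498 m/s


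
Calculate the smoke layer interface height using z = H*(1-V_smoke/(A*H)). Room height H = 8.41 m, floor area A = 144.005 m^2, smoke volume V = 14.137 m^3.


V/(A*H) = 0.011673
1 - 0.011673 = 0.98833
z = 8.41 * 0.98833 = 8.3118 m

8.3118 m


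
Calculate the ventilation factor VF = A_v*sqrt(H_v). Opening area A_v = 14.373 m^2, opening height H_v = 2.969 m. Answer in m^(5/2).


sqrt(H_v) = 1.7231
VF = 14.373 * 1.7231 = 24.766 m^(5/2)

24.766 m^(5/2)


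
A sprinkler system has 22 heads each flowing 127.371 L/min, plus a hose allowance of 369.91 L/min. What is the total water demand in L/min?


Sprinkler demand = 22 * 127.371 = 2802.162 L/min
Total = 2802.162 + 369.91 = 3172.072 L/min

3172.072 L/min


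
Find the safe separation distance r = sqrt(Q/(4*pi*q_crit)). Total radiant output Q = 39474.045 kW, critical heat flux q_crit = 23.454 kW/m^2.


4*pi*q_crit = 294.73
Q/(4*pi*q_crit) = 133.93
r = sqrt(133.93) = 11.573 m

11.573 m


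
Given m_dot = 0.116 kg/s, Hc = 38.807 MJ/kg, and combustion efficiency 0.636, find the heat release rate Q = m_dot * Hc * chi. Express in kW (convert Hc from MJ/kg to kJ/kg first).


Hc = 38.807 MJ/kg = 38.807 * 1000 kJ/kg = 38807 kJ/kg
Q = 0.116 kg/s * 38807 kJ/kg * 0.636 = 2863.0 kW

2863.0 kW


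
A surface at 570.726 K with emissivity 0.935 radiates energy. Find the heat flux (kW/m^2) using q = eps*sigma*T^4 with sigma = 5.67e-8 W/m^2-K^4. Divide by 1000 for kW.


T^4 = 1.0610e+11
q = 0.935 * 5.67e-8 * 1.0610e+11 / 1000 = 5.6248 kW/m^2

5.6248 kW/m^2


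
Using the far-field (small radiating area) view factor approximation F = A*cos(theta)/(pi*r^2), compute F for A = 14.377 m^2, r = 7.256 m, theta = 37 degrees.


cos(37 deg) = 0.79864
pi*r^2 = 165.40
F = 14.377 * 0.79864 / 165.40 = 0.069418

0.069418


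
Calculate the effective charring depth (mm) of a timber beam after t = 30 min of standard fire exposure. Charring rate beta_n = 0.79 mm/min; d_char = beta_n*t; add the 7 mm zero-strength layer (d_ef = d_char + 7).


d_char = 0.79 * 30 = 23.7 mm
d_ef = 23.7 + 1.0*7 = 30.7 mm

30.7 mm


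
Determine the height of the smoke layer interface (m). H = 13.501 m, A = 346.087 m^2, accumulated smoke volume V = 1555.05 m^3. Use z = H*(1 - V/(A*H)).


V/(A*H) = 0.33281
1 - 0.33281 = 0.66719
z = 13.501 * 0.66719 = 9.0078 m

9.0078 m


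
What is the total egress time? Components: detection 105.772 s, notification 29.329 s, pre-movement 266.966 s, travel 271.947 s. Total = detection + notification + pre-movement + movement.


Total = 105.772 + 29.329 + 266.966 + 271.947 = 674.014 s

674.014 s


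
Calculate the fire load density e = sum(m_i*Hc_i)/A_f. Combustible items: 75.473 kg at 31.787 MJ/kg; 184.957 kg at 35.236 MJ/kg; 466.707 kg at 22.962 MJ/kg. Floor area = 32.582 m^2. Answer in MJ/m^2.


Total energy = 75.473*31.787 + 184.957*35.236 + 466.707*22.962
= 2399.060 + 6517.145 + 10716.53
= 19632.73 MJ
e = 19632.73 / 32.582 = 602.56 MJ/m^2

602.56 MJ/m^2


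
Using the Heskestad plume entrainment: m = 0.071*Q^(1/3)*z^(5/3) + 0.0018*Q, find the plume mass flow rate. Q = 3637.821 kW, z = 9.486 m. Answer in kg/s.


Q^(1/3) = 15.380
z^(5/3) = 42.508
First term = 0.071 * 15.380 * 42.508 = 46.417
Second term = 0.0018 * 3637.821 = 6.5481
m = 52.965 kg/s

52.965 kg/s


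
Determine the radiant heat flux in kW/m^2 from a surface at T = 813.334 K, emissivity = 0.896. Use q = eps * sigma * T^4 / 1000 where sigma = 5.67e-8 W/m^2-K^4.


T^4 = 4.3760e+11
q = 0.896 * 5.67e-8 * 4.3760e+11 / 1000 = 22.231 kW/m^2

22.231 kW/m^2


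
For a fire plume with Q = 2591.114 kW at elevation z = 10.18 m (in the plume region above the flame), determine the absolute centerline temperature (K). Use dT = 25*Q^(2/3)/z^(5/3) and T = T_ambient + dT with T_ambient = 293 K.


Q^(2/3) = 188.65
z^(5/3) = 47.817
dT = 25 * 188.65 / 47.817 = 98.632 K
T = 293 + 98.632 = 391.63 K

391.63 K


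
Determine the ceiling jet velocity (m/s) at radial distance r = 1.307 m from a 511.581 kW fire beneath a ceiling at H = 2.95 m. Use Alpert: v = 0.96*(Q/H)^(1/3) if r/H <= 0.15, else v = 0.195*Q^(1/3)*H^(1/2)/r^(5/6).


r/H = 1.307 / 2.95 = 0.44305
r/H > 0.15, so v = 0.195*Q^(1/3)*H^(1/2)/r^(5/6)
Q^(1/3) = 7.9978
H^(1/2) = 1.7176
r^(5/6) = 1.2500
v = 0.195 * 7.9978 * 1.7176 / 1.2500 = 2.1430 m/s

2.1430 m/s
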